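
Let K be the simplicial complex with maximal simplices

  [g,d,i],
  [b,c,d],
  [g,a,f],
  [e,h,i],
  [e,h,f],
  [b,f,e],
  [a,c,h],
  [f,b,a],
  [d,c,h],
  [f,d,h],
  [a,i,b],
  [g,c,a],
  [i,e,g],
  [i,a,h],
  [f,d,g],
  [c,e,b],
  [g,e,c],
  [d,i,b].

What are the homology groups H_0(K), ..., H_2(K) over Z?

H_0 ≅ Z,  H_1 ≅ Z^2,  H_2 ≅ Z.

Take the total order a < b < c < d < e < f < g < h < i on the vertex set. Then K (dimension 2) consists of the simplices:

  0-simplices (9): a, b, c, d, e, f, g, h, i
  1-simplices (27): ab, ac, af, ag, ah, ai, bc, bd, be, bf, bi, cd, ce, cg, ch, df, dg, dh, di, ef, eg, eh, ei, fg, fh, gi, hi
  2-simplices (18): abf, abi, acg, ach, afg, ahi, bcd, bce, bdi, bef, cdh, ceg, dfg, dfh, dgi, efh, egi, ehi

giving chain groups C_0 ≅ Z^9, C_1 ≅ Z^27, C_2 ≅ Z^18.

∂_1: C_1 → C_0 sends each edge [p,q] (with p < q) to q − p.
The resulting 9×27 matrix has rank 8, and its Smith normal form has invariant factors (1,1,1,1,1,1,1,1).

∂_2: C_2 → C_1 acts by ∂[p,q,r] = [q,r] − [p,r] + [p,q]. For instance
  ∂ahi = hi − ai + ah,
  ∂abf = bf − af + ab.
The resulting 27×18 matrix has rank 17, and its Smith normal form has invariant factors (1,1,1,1,1,1,1,1,1,1,1,1,1,1,1,1,1).

Computing H_k = (kernel of ∂_k) / (image of ∂_{k+1}):

  H_0: rank C_0 − rank ∂_1 = 9 − 8 = 1, and the invariant factors of ∂_1 are all 1, so H_0 = Z.
  H_1: rank ker ∂_1 − rank ∂_2 = (27 − 8) − 17 = 2, and the invariant factors of ∂_2 are all 1, so H_1 = Z^2.
  H_2: rank ker ∂_2 − rank ∂_3 = (18 − 17) − 0 = 1, and there is no ∂_3, so H_2 = Z.

As a check, the Euler characteristic is 9 − 27 + 18 = 0, which agrees with 1 − 2 + 1 = 0.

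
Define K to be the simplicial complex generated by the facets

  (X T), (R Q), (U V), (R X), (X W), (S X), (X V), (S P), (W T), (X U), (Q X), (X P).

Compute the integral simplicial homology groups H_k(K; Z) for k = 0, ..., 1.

We work with the vertex ordering P < Q < R < S < T < U < V < W < X. The simplices of K, each written with vertices in increasing order, are:

  0-simplices (9): P, Q, R, S, T, U, V, W, X
  1-simplices (12): PS, PX, QR, QX, RX, SX, TW, TX, UV, UX, VX, WX

so the chain groups are C_0 ≅ Z^9, C_1 ≅ Z^12.

∂_1: C_1 → C_0 maps an edge to its endpoints' difference, ∂[p,q] = q − p.
As a 9×12 matrix over Z this has rank 8, with invariant factors (1,1,1,1,1,1,1,1).

Computing H_k = (kernel of ∂_k) / (image of ∂_{k+1}):

  H_0: rank C_0 − rank ∂_1 = 9 − 8 = 1, and the invariant factors of ∂_1 are all 1, so H_0 ≅ Z.
  H_1: rank ker ∂_1 − rank ∂_2 = (12 − 8) − 0 = 4, and there is no ∂_2, so H_1 ≅ Z^4.

(K is a triangulation of a wedge of 4 circles.)

H_0 = Z,  H_1 = Z^4.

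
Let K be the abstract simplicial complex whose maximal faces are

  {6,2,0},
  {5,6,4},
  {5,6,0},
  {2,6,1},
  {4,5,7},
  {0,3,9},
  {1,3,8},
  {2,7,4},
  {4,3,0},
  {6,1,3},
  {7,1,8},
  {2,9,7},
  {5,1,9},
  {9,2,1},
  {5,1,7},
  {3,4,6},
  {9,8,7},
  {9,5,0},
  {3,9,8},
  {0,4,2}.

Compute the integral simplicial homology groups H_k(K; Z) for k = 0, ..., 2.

Take the total order 0 < 1 < 2 < 3 < 4 < 5 < 6 < 7 < 8 < 9 on the vertex set. Then K (dimension 2) consists of the simplices:

  0-simplices (10): [0], [1], [2], [3], [4], [5], [6], [7], [8], [9]
  1-simplices (30): (30 of them)
  2-simplices (20): (20 of them)

giving chain groups C_0 ≅ Z^10, C_1 ≅ Z^30, C_2 ≅ Z^20.

∂_1: C_1 → C_0 sends each edge [p,q] (with p < q) to q − p. For instance
  ∂[2,9] = [9] − [2].
As a 10×30 matrix over Z this has rank 9, with invariant factors (1,1,1,1,1,1,1,1,1).

∂_2: C_2 → C_1 acts by ∂[p,q,r] = [q,r] − [p,r] + [p,q]. For instance
  ∂[1,3,8] = [3,8] − [1,8] + [1,3],
  ∂[1,5,9] = [5,9] − [1,9] + [1,5].
As a 30×20 matrix over Z this has rank 20, with invariant factors (1,1,1,1,1,1,1,1,1,1,1,1,1,1,1,1,1,1,1,2).

From H_k ≅ ker(∂_k) / im(∂_{k+1}) we obtain:

  H_0: rank C_0 − rank ∂_1 = 10 − 9 = 1, and the invariant factors of ∂_1 are all 1, so H_0 ≅ Z.
  H_1: rank ker ∂_1 − rank ∂_2 = (30 − 9) − 20 = 1, and ∂_2 has invariant factor 2 > 1, so H_1 ≅ Z ⊕ Z/2Z.
  H_2: rank ker ∂_2 − rank ∂_3 = (20 − 20) − 0 = 0, and there is no ∂_3, so H_2 ≅ 0.

As a check, the Euler characteristic is 10 − 30 + 20 = 0, which agrees with 1 − 1 + 0 = 0.

H_0 = Z,  H_1 = Z ⊕ Z/2Z,  H_2 = 0.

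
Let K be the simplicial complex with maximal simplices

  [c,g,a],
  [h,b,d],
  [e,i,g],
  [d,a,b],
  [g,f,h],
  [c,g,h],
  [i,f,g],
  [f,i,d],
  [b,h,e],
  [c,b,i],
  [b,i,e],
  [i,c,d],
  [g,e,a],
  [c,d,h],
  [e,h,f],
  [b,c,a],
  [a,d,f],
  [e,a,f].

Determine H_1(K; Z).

Take the total order a < b < c < d < e < f < g < h < i on the vertex set. Then K (dimension 2) consists of the simplices:

  0-simplices (9): a, b, c, d, e, f, g, h, i
  1-simplices (27): ab, ac, ad, ae, af, ag, bc, bd, be, bh, bi, cd, cg, ch, ci, df, dh, di, ef, eg, eh, ei, fg, fh, fi, gh, gi
  2-simplices (18): abc, abd, acg, adf, aef, aeg, bci, bdh, beh, bei, cdh, cdi, cgh, dfi, efh, egi, fgh, fgi

so the chain groups are C_0 ≅ Z^9, C_1 ≅ Z^27, C_2 ≅ Z^18.

The boundary map ∂_1: C_1 → C_0 sends each edge [p,q] (with p < q) to q − p.
The resulting 9×27 matrix has rank 8, and its Smith normal form has invariant factors (1,1,1,1,1,1,1,1).

The boundary map ∂_2: C_2 → C_1 maps a triangle to the signed sum of its edges. For instance
  ∂abc = bc − ac + ab,
  ∂abd = bd − ad + ab.
As a 27×18 matrix over Z this has rank 18, with invariant factors (1,1,1,1,1,1,1,1,1,1,1,1,1,1,1,1,1,2).

Computing H_k = (kernel of ∂_k) / (image of ∂_{k+1}):

  H_1: rank ker ∂_1 − rank ∂_2 = (27 − 8) − 18 = 1, and ∂_2 has invariant factor 2 > 1, so H_1 = Z ⊕ Z/2.

(K is a triangulation of the Klein bottle.)

H_1 ≅ Z ⊕ Z/2.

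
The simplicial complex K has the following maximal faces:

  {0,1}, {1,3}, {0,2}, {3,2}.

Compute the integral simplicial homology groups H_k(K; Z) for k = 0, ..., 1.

H_0 = Z,  H_1 = Z.

We work with the vertex ordering 0 < 1 < 2 < 3. The simplices of K, each written with vertices in increasing order, are:

  0-simplices (4): [0], [1], [2], [3]
  1-simplices (4): [0,1], [0,2], [1,3], [2,3]

giving chain groups C_0 ≅ Z^4, C_1 ≅ Z^4.

∂_1: C_1 → C_0 is given by ∂[p,q] = [q] − [p]. For instance
  ∂[0,1] = [1] − [0].
The resulting 4×4 matrix has rank 3, and its Smith normal form has invariant factors (1,1,1).

From H_k ≅ ker(∂_k) / im(∂_{k+1}) we obtain:

  H_0: rank C_0 − rank ∂_1 = 4 − 3 = 1, and the invariant factors of ∂_1 are all 1, so H_0 = Z.
  H_1: rank ker ∂_1 − rank ∂_2 = (4 − 3) − 0 = 1, and there is no ∂_2, so H_1 = Z.

(K is a triangulation of the circle S^1.)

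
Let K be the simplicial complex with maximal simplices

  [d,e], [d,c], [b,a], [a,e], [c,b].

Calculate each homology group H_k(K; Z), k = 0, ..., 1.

H_0 = Z,  H_1 = Z.

Fix the vertex order a < b < c < d < e and write every simplex with vertices in increasing order. Then dim K = 1 and the simplices of K are:

  0-simplices (5): a, b, c, d, e
  1-simplices (5): ab, ae, bc, cd, de

so the chain groups are C_0 ≅ Z^5, C_1 ≅ Z^5.

The boundary map ∂_1: C_1 → C_0 maps an edge to its endpoints' difference, ∂[p,q] = q − p. For instance
  ∂ab = b − a.
This gives a 5×5 integer matrix of rank 4; reducing to Smith normal form yields diagonal entries (1,1,1,1).

From H_k ≅ ker(∂_k) / im(∂_{k+1}) we obtain:

  H_0: rank C_0 − rank ∂_1 = 5 − 4 = 1, and the invariant factors of ∂_1 are all 1, so H_0 = Z.
  H_1: rank ker ∂_1 − rank ∂_2 = (5 − 4) − 0 = 1, and there is no ∂_2, so H_1 = Z.

As a check, the Euler characteristic is 5 − 5 = 0, which agrees with 1 − 1 = 0.
(K is a triangulation of the circle S^1.)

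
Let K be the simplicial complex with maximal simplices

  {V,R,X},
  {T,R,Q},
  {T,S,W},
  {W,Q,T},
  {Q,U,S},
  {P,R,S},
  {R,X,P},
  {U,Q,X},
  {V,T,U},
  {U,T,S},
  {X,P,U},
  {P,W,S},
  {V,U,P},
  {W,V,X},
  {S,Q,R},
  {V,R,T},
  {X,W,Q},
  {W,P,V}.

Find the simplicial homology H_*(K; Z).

We work with the vertex ordering P < Q < R < S < T < U < V < W < X. The simplices of K, each written with vertices in increasing order, are:

  0-simplices (9): P, Q, R, S, T, U, V, W, X
  1-simplices (27): PR, PS, PU, PV, PW, PX, QR, QS, QT, QU, QW, QX, RS, RT, RV, RX, ST, SU, SW, TU, TV, TW, UV, UX, VW, VX, WX
  2-simplices (18): PRS, PRX, PSW, PUV, PUX, PVW, QRS, QRT, QSU, QTW, QUX, QWX, RTV, RVX, STU, STW, TUV, VWX

giving chain groups C_0 ≅ Z^9, C_1 ≅ Z^27, C_2 ≅ Z^18.

∂_1: C_1 → C_0 maps an edge to its endpoints' difference, ∂[p,q] = q − p.
The resulting 9×27 matrix has rank 8, and its Smith normal form has invariant factors (1,1,1,1,1,1,1,1).

The boundary map ∂_2: C_2 → C_1 acts by ∂[p,q,r] = [q,r] − [p,r] + [p,q]. For instance
  ∂QTW = TW − QW + QT,
  ∂PUV = UV − PV + PU.
This gives a 27×18 integer matrix of rank 18; reducing to Smith normal form yields diagonal entries (1,1,1,1,1,1,1,1,1,1,1,1,1,1,1,1,1,2).

Reading off H_k = ker ∂_k / im ∂_{k+1}:

  H_0: rank C_0 − rank ∂_1 = 9 − 8 = 1, and the invariant factors of ∂_1 are all 1, so H_0 = Z.
  H_1: rank ker ∂_1 − rank ∂_2 = (27 − 8) − 18 = 1, and ∂_2 has invariant factor 2 > 1, so H_1 = Z ⊕ Z/2.
  H_2: rank ker ∂_2 − rank ∂_3 = (18 − 18) − 0 = 0, and there is no ∂_3, so H_2 = 0.

As a check, the Euler characteristic is 9 − 27 + 18 = 0, which agrees with 1 − 1 + 0 = 0.
(K is a triangulation of the Klein bottle.)

H_0 ≅ Z,  H_1 ≅ Z ⊕ Z/2,  H_2 = 0.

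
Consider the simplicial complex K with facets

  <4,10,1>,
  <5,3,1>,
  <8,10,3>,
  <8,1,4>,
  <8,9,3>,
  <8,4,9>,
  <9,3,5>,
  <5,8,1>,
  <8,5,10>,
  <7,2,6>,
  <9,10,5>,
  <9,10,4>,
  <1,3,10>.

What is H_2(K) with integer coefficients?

H_2 = 0.

Take the total order 1 < 2 < 3 < 4 < 5 < 6 < 7 < 8 < 9 < 10 on the vertex set. Then K (dimension 2) consists of the simplices:

  0-simplices (10): [1], [2], [3], [4], [5], [6], [7], [8], [9], [10]
  1-simplices (21): [1,3], [1,4], [1,5], [1,8], [1,10], [2,6], [2,7], [3,5], [3,8], [3,9], [3,10], [4,8], [4,9], [4,10], [5,8], [5,9], [5,10], [6,7], [8,9], [8,10], [9,10]
  2-simplices (13): [1,3,5], [1,3,10], [1,4,8], [1,4,10], [1,5,8], [2,6,7], [3,5,9], [3,8,9], [3,8,10], [4,8,9], [4,9,10], [5,8,10], [5,9,10]

giving chain groups C_0 ≅ Z^10, C_1 ≅ Z^21, C_2 ≅ Z^13.

∂_1: C_1 → C_0 maps an edge to its endpoints' difference, ∂[p,q] = q − p. For instance
  ∂[5,10] = [10] − [5].
This gives a 10×21 integer matrix of rank 8; reducing to Smith normal form yields diagonal entries (1,1,1,1,1,1,1,1).

∂_2: C_2 → C_1 acts by ∂[p,q,r] = [q,r] − [p,r] + [p,q]. For instance
  ∂[1,4,8] = [4,8] − [1,8] + [1,4],
  ∂[2,6,7] = [6,7] − [2,7] + [2,6].
The 21×13 boundary matrix has rank 13 and Smith normal form diag(1,1,1,1,1,1,1,1,1,1,1,1,2).

Computing H_k = (kernel of ∂_k) / (image of ∂_{k+1}):

  H_2: rank ker ∂_2 − rank ∂_3 = (13 − 13) − 0 = 0, and there is no ∂_3, so H_2 = 0.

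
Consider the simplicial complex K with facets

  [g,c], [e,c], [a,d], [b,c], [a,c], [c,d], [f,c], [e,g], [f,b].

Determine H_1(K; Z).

K has 7 vertices, 9 edges.
rank ∂_1 = 6, rank ∂_2 = 0 ⇒ b_1 = 9 − 6 − 0 = 3. So H_1 = Z^3.

H_1 ≅ Z^3.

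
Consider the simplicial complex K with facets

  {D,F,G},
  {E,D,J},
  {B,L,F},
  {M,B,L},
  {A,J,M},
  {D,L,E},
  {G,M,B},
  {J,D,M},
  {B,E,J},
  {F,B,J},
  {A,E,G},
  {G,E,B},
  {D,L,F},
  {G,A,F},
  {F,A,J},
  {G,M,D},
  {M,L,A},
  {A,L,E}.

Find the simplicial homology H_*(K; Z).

H_0 = Z,  H_1 = Z^2,  H_2 = Z.

Order the vertices as A < B < D < E < F < G < J < L < M. Listing each simplex with vertices in this order, K has dimension 2 with simplices:

  0-simplices (9): A, B, D, E, F, G, J, L, M
  1-simplices (27): AE, AF, AG, AJ, AL, AM, BE, BF, BG, BJ, BL, BM, DE, DF, DG, DJ, DL, DM, EG, EJ, EL, FG, FJ, FL, GM, JM, LM
  2-simplices (18): AEG, AEL, AFG, AFJ, AJM, ALM, BEG, BEJ, BFJ, BFL, BGM, BLM, DEJ, DEL, DFG, DFL, DGM, DJM

giving chain groups C_0 ≅ Z^9, C_1 ≅ Z^27, C_2 ≅ Z^18.

Boundary ∂_1: C_1 → C_0 maps an edge to its endpoints' difference, ∂[p,q] = q − p. For instance
  ∂AG = G − A.
As a 9×27 matrix over Z this has rank 8, with invariant factors (1,1,1,1,1,1,1,1).

Boundary ∂_2: C_2 → C_1 acts by ∂[p,q,r] = [q,r] − [p,r] + [p,q]. For instance
  ∂ALM = LM − AM + AL,
  ∂DEJ = EJ − DJ + DE.
This gives a 27×18 integer matrix of rank 17; reducing to Smith normal form yields diagonal entries (1,1,1,1,1,1,1,1,1,1,1,1,1,1,1,1,1).

Computing H_k = (kernel of ∂_k) / (image of ∂_{k+1}):

  H_0: rank C_0 − rank ∂_1 = 9 − 8 = 1, and the invariant factors of ∂_1 are all 1, so H_0 = Z.
  H_1: rank ker ∂_1 − rank ∂_2 = (27 − 8) − 17 = 2, and the invariant factors of ∂_2 are all 1, so H_1 = Z^2.
  H_2: rank ker ∂_2 − rank ∂_3 = (18 − 17) − 0 = 1, and there is no ∂_3, so H_2 = Z.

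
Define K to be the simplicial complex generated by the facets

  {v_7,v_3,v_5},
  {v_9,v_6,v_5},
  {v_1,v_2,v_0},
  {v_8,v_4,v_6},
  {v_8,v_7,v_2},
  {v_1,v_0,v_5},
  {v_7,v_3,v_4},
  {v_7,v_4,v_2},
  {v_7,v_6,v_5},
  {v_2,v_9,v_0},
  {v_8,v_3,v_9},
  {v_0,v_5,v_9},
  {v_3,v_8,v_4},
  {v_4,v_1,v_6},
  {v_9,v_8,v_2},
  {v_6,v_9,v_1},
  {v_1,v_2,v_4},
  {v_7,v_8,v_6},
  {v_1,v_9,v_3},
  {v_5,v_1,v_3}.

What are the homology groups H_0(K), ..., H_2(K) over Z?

H_0 = Z,  H_1 = Z ⊕ Z/2,  H_2 = 0.

Take the total order v_0 < v_1 < v_2 < v_3 < v_4 < v_5 < v_6 < v_7 < v_8 < v_9 on the vertex set. Then K (dimension 2) consists of the simplices:

  0-simplices (10): [v_0], [v_1], [v_2], [v_3], [v_4], [v_5], [v_6], [v_7], [v_8], [v_9]
  1-simplices (30): (30 of them)
  2-simplices (20): (20 of them)

so the chain groups are C_0 ≅ Z^10, C_1 ≅ Z^30, C_2 ≅ Z^20.

The boundary map ∂_1: C_1 → C_0 maps an edge to its endpoints' difference, ∂[p,q] = q − p. For instance
  ∂[v_4,v_8] = [v_8] − [v_4].
This gives a 10×30 integer matrix of rank 9; reducing to Smith normal form yields diagonal entries (1,1,1,1,1,1,1,1,1).

Boundary ∂_2: C_2 → C_1 maps a triangle to the signed sum of its edges. For instance
  ∂[v_1,v_2,v_4] = [v_2,v_4] − [v_1,v_4] + [v_1,v_2],
  ∂[v_6,v_7,v_8] = [v_7,v_8] − [v_6,v_8] + [v_6,v_7].
The 30×20 boundary matrix has rank 20 and Smith normal form diag(1,1,1,1,1,1,1,1,1,1,1,1,1,1,1,1,1,1,1,2).

From H_k ≅ ker(∂_k) / im(∂_{k+1}) we obtain:

  H_0: rank C_0 − rank ∂_1 = 10 − 9 = 1, and the invariant factors of ∂_1 are all 1, so H_0 ≅ Z.
  H_1: rank ker ∂_1 − rank ∂_2 = (30 − 9) − 20 = 1, and ∂_2 has invariant factor 2 > 1, so H_1 ≅ Z ⊕ Z/2.
  H_2: rank ker ∂_2 − rank ∂_3 = (20 − 20) − 0 = 0, and there is no ∂_3, so H_2 ≅ 0.

As a check, the Euler characteristic is 10 − 30 + 20 = 0, which agrees with 1 − 1 + 0 = 0.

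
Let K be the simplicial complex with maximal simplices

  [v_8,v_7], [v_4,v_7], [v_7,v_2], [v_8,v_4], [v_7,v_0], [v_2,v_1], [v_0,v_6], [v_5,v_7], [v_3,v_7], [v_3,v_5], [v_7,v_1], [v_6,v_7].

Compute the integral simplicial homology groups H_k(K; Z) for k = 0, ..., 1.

Order the vertices as v_0 < v_1 < v_2 < v_3 < v_4 < v_5 < v_6 < v_7 < v_8. Listing each simplex with vertices in this order, K has dimension 1 with simplices:

  0-simplices (9): [v_0], [v_1], [v_2], [v_3], [v_4], [v_5], [v_6], [v_7], [v_8]
  1-simplices (12): [v_0,v_6], [v_0,v_7], [v_1,v_2], [v_1,v_7], [v_2,v_7], [v_3,v_5], [v_3,v_7], [v_4,v_7], [v_4,v_8], [v_5,v_7], [v_6,v_7], [v_7,v_8]

so the chain groups are C_0 ≅ Z^9, C_1 ≅ Z^12.

Boundary ∂_1: C_1 → C_0 is given by ∂[p,q] = [q] − [p].
The resulting 9×12 matrix has rank 8, and its Smith normal form has invariant factors (1,1,1,1,1,1,1,1).

Reading off H_k = ker ∂_k / im ∂_{k+1}:

  H_0: rank C_0 − rank ∂_1 = 9 − 8 = 1, and the invariant factors of ∂_1 are all 1, so H_0 ≅ Z.
  H_1: rank ker ∂_1 − rank ∂_2 = (12 − 8) − 0 = 4, and there is no ∂_2, so H_1 ≅ Z^4.

As a check, the Euler characteristic is 9 − 12 = -3, which agrees with 1 − 4 = -3.

H_0 ≅ Z,  H_1 ≅ Z^4.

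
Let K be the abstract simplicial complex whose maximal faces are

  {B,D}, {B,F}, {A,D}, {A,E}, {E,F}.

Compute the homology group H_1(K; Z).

K has 5 vertices, 5 edges.
rank ∂_1 = 4, rank ∂_2 = 0 ⇒ b_1 = 5 − 4 − 0 = 1. So H_1 = Z.

H_1 ≅ Z.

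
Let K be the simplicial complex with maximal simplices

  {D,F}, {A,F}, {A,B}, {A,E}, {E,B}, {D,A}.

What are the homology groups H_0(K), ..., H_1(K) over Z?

H_0 ≅ Z,  H_1 ≅ Z^2.

Fix the vertex order A < B < D < E < F and write every simplex with vertices in increasing order. Then dim K = 1 and the simplices of K are:

  0-simplices (5): A, B, D, E, F
  1-simplices (6): AB, AD, AE, AF, BE, DF

so the chain groups are C_0 ≅ Z^5, C_1 ≅ Z^6.

∂_1: C_1 → C_0 sends each edge [p,q] (with p < q) to q − p. For instance
  ∂AD = D − A.
The 5×6 boundary matrix has rank 4 and Smith normal form diag(1,1,1,1).

Reading off H_k = ker ∂_k / im ∂_{k+1}:

  H_0: rank C_0 − rank ∂_1 = 5 − 4 = 1, and the invariant factors of ∂_1 are all 1, so H_0 = Z.
  H_1: rank ker ∂_1 − rank ∂_2 = (6 − 4) − 0 = 2, and there is no ∂_2, so H_1 = Z^2.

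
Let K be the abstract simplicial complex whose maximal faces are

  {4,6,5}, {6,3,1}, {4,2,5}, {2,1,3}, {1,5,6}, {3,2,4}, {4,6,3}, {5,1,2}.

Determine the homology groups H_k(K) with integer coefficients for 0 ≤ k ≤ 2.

K has 6 vertices, 12 edges, 8 triangles.
rank ∂_0 = 0, rank ∂_1 = 5 ⇒ b_0 = 6 − 0 − 5 = 1; all invariant factors of ∂_1 are 1 so no torsion. So H_0 = Z.
rank ∂_1 = 5, rank ∂_2 = 7 ⇒ b_1 = 12 − 5 − 7 = 0; all invariant factors of ∂_2 are 1 so no torsion. So H_1 = 0.
rank ∂_2 = 7, rank ∂_3 = 0 ⇒ b_2 = 8 − 7 − 0 = 1. So H_2 = Z.

H_0 ≅ Z,  H_1 = 0,  H_2 ≅ Z.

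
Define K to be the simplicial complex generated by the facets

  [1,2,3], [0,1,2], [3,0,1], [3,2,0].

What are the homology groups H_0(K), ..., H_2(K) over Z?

H_0 = Z,  H_1 = 0,  H_2 = Z.

Take the total order 0 < 1 < 2 < 3 on the vertex set. Then K (dimension 2) consists of the simplices:

  0-simplices (4): [0], [1], [2], [3]
  1-simplices (6): [0,1], [0,2], [0,3], [1,2], [1,3], [2,3]
  2-simplices (4): [0,1,2], [0,1,3], [0,2,3], [1,2,3]

so the chain groups are C_0 ≅ Z^4, C_1 ≅ Z^6, C_2 ≅ Z^4.

∂_1: C_1 → C_0 maps an edge to its endpoints' difference, ∂[p,q] = q − p.
As a 4×6 matrix over Z this has rank 3, with invariant factors (1,1,1).

The boundary map ∂_2: C_2 → C_1 maps a triangle to the signed sum of its edges. For instance
  ∂[0,1,2] = [1,2] − [0,2] + [0,1],
  ∂[1,2,3] = [2,3] − [1,3] + [1,2].
As a 6×4 matrix over Z this has rank 3, with invariant factors (1,1,1).

Now H_k = ker ∂_k / im ∂_{k+1}, so:

  H_0: rank C_0 − rank ∂_1 = 4 − 3 = 1, and the invariant factors of ∂_1 are all 1, so H_0 = Z.
  H_1: rank ker ∂_1 − rank ∂_2 = (6 − 3) − 3 = 0, and the invariant factors of ∂_2 are all 1, so H_1 = 0.
  H_2: rank ker ∂_2 − rank ∂_3 = (4 − 3) − 0 = 1, and there is no ∂_3, so H_2 = Z.

As a check, the Euler characteristic is 4 − 6 + 4 = 2, which agrees with 1 − 0 + 1 = 2.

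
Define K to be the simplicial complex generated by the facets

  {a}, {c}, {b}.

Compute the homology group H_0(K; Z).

We work with the vertex ordering a < b < c. The simplices of K, each written with vertices in increasing order, are:

  0-simplices (3): a, b, c

so the chain groups are C_0 ≅ Z^3.

From H_k ≅ ker(∂_k) / im(∂_{k+1}) we obtain:

  H_0: rank C_0 − rank ∂_1 = 3 − 0 = 3, and there is no ∂_1, so H_0 = Z^3.

(K is a triangulation of a set of 3 points.)

H_0 = Z^3.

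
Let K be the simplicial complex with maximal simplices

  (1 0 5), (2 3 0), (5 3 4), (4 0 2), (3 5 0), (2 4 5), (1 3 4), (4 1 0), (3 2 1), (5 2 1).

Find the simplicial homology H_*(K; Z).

Order the vertices as 0 < 1 < 2 < 3 < 4 < 5. Listing each simplex with vertices in this order, K has dimension 2 with simplices:

  0-simplices (6): [0], [1], [2], [3], [4], [5]
  1-simplices (15): [0,1], [0,2], [0,3], [0,4], [0,5], [1,2], [1,3], [1,4], [1,5], [2,3], [2,4], [2,5], [3,4], [3,5], [4,5]
  2-simplices (10): [0,1,4], [0,1,5], [0,2,3], [0,2,4], [0,3,5], [1,2,3], [1,2,5], [1,3,4], [2,4,5], [3,4,5]

Hence C_0 ≅ Z^6, C_1 ≅ Z^15, C_2 ≅ Z^10.

∂_1: C_1 → C_0 maps an edge to its endpoints' difference, ∂[p,q] = q − p. For instance
  ∂[0,4] = [4] − [0].
The resulting 6×15 matrix has rank 5, and its Smith normal form has invariant factors (1,1,1,1,1).

The boundary map ∂_2: C_2 → C_1 acts by ∂[p,q,r] = [q,r] − [p,r] + [p,q]. For instance
  ∂[1,2,3] = [2,3] − [1,3] + [1,2],
  ∂[1,2,5] = [2,5] − [1,5] + [1,2].
This gives a 15×10 integer matrix of rank 10; reducing to Smith normal form yields diagonal entries (1,1,1,1,1,1,1,1,1,2).

Computing H_k = (kernel of ∂_k) / (image of ∂_{k+1}):

  H_0: rank C_0 − rank ∂_1 = 6 − 5 = 1, and the invariant factors of ∂_1 are all 1, so H_0 ≅ Z.
  H_1: rank ker ∂_1 − rank ∂_2 = (15 − 5) − 10 = 0, and ∂_2 has invariant factor 2 > 1, so H_1 ≅ Z/2Z.
  H_2: rank ker ∂_2 − rank ∂_3 = (10 − 10) − 0 = 0, and there is no ∂_3, so H_2 ≅ 0.

H_0 = Z,  H_1 = Z/2Z,  H_2 = 0.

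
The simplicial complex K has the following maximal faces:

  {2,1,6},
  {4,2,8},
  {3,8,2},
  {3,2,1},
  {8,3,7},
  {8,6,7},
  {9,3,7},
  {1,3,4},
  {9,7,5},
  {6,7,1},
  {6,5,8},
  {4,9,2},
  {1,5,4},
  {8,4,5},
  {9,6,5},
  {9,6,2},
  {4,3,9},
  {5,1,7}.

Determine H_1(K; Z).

H_1 ≅ Z ⊕ Z/2Z.

We work with the vertex ordering 1 < 2 < 3 < 4 < 5 < 6 < 7 < 8 < 9. The simplices of K, each written with vertices in increasing order, are:

  0-simplices (9): [1], [2], [3], [4], [5], [6], [7], [8], [9]
  1-simplices (27): (27 of them)
  2-simplices (18): [1,2,3], [1,2,6], [1,3,4], [1,4,5], [1,5,7], [1,6,7], [2,3,8], [2,4,8], [2,4,9], [2,6,9], [3,4,9], [3,7,8], [3,7,9], [4,5,8], [5,6,8], [5,6,9], [5,7,9], [6,7,8]

giving chain groups C_0 ≅ Z^9, C_1 ≅ Z^27, C_2 ≅ Z^18.

The boundary map ∂_1: C_1 → C_0 is given by ∂[p,q] = [q] − [p]. For instance
  ∂[2,4] = [4] − [2].
The 9×27 boundary matrix has rank 8 and Smith normal form diag(1,1,1,1,1,1,1,1).

∂_2: C_2 → C_1 maps a triangle to the signed sum of its edges. For instance
  ∂[5,7,9] = [7,9] − [5,9] + [5,7],
  ∂[3,4,9] = [4,9] − [3,9] + [3,4].
As a 27×18 matrix over Z this has rank 18, with invariant factors (1,1,1,1,1,1,1,1,1,1,1,1,1,1,1,1,1,2).

From H_k ≅ ker(∂_k) / im(∂_{k+1}) we obtain:

  H_1: rank ker ∂_1 − rank ∂_2 = (27 − 8) − 18 = 1, and ∂_2 has invariant factor 2 > 1, so H_1 = Z ⊕ Z/2Z.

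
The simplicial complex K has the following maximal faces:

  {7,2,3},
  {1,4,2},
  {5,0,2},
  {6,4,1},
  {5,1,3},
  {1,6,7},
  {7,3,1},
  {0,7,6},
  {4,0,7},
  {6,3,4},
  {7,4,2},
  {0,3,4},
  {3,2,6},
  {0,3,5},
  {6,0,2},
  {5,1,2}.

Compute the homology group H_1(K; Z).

Order the vertices as 0 < 1 < 2 < 3 < 4 < 5 < 6 < 7. Listing each simplex with vertices in this order, K has dimension 2 with simplices:

  0-simplices (8): [0], [1], [2], [3], [4], [5], [6], [7]
  1-simplices (24): (24 of them)
  2-simplices (16): [0,2,5], [0,2,6], [0,3,4], [0,3,5], [0,4,7], [0,6,7], [1,2,4], [1,2,5], [1,3,5], [1,3,7], [1,4,6], [1,6,7], [2,3,6], [2,3,7], [2,4,7], [3,4,6]

Hence C_0 ≅ Z^8, C_1 ≅ Z^24, C_2 ≅ Z^16.

∂_1: C_1 → C_0 maps an edge to its endpoints' difference, ∂[p,q] = q − p. For instance
  ∂[0,2] = [2] − [0].
The 8×24 boundary matrix has rank 7 and Smith normal form diag(1,1,1,1,1,1,1).

Boundary ∂_2: C_2 → C_1 acts by ∂[p,q,r] = [q,r] − [p,r] + [p,q]. For instance
  ∂[1,2,5] = [2,5] − [1,5] + [1,2],
  ∂[0,3,5] = [3,5] − [0,5] + [0,3].
The 24×16 boundary matrix has rank 15 and Smith normal form diag(1,1,1,1,1,1,1,1,1,1,1,1,1,1,1).

Computing H_k = (kernel of ∂_k) / (image of ∂_{k+1}):

  H_1: rank ker ∂_1 − rank ∂_2 = (24 − 7) − 15 = 2, and the invariant factors of ∂_2 are all 1, so H_1 = Z^2.

H_1 ≅ Z^2.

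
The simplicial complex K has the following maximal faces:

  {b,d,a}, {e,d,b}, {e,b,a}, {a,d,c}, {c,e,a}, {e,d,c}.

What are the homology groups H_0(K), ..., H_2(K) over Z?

H_0 = Z,  H_1 = 0,  H_2 = Z.

K has 5 vertices, 9 edges, 6 triangles.
rank ∂_0 = 0, rank ∂_1 = 4 ⇒ b_0 = 5 − 0 − 4 = 1; all invariant factors of ∂_1 are 1 so no torsion. So H_0 = Z.
rank ∂_1 = 4, rank ∂_2 = 5 ⇒ b_1 = 9 − 4 − 5 = 0; all invariant factors of ∂_2 are 1 so no torsion. So H_1 = 0.
rank ∂_2 = 5, rank ∂_3 = 0 ⇒ b_2 = 6 − 5 − 0 = 1. So H_2 = Z.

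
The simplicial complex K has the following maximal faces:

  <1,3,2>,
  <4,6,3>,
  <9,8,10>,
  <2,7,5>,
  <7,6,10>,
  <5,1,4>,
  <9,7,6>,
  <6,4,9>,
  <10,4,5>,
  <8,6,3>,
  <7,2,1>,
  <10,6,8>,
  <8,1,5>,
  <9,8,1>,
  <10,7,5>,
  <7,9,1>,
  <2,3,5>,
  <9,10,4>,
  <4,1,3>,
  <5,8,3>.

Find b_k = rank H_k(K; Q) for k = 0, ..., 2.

b_0 = 1, b_1 = 1, b_2 = 0.

Fix the vertex order 1 < 2 < 3 < 4 < 5 < 6 < 7 < 8 < 9 < 10 and write every simplex with vertices in increasing order. Then dim K = 2 and the simplices of K are:

  0-simplices (10): [1], [2], [3], [4], [5], [6], [7], [8], [9], [10]
  1-simplices (30): (30 of them)
  2-simplices (20): (20 of them)

so the chain groups are C_0 ≅ Z^10, C_1 ≅ Z^30, C_2 ≅ Z^20.

Boundary ∂_1: C_1 → C_0 sends each edge [p,q] (with p < q) to q − p. For instance
  ∂[1,2] = [2] − [1].
This gives a 10×30 integer matrix of rank 9; reducing to Smith normal form yields diagonal entries (1,1,1,1,1,1,1,1,1).

The boundary map ∂_2: C_2 → C_1 maps a triangle to the signed sum of its edges. For instance
  ∂[2,3,5] = [3,5] − [2,5] + [2,3],
  ∂[6,8,10] = [8,10] − [6,10] + [6,8].
This gives a 30×20 integer matrix of rank 20; reducing to Smith normal form yields diagonal entries (1,1,1,1,1,1,1,1,1,1,1,1,1,1,1,1,1,1,1,2).

Computing H_k = (kernel of ∂_k) / (image of ∂_{k+1}):

  H_0: rank C_0 − rank ∂_1 = 10 − 9 = 1, and the invariant factors of ∂_1 are all 1, so H_0 = Z.
  H_1: rank ker ∂_1 − rank ∂_2 = (30 − 9) − 20 = 1, and ∂_2 has invariant factor 2 > 1, so H_1 = Z ⊕ Z/2.
  H_2: rank ker ∂_2 − rank ∂_3 = (20 − 20) − 0 = 0, and there is no ∂_3, so H_2 = 0.

Hence the Betti numbers are b_0 = 1, b_1 = 1, b_2 = 0.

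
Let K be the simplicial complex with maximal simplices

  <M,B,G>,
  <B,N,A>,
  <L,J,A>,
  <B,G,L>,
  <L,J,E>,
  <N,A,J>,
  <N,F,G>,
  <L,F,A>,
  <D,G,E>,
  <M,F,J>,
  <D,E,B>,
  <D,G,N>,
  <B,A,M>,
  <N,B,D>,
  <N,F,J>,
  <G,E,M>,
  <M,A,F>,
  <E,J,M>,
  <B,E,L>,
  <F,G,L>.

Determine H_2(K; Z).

Take the total order A < B < D < E < F < G < J < L < M < N on the vertex set. Then K (dimension 2) consists of the simplices:

  0-simplices (10): A, B, D, E, F, G, J, L, M, N
  1-simplices (30): AB, AF, AJ, AL, AM, AN, BD, BE, BG, BL, BM, BN, DE, DG, DN, EG, EJ, EL, EM, FG, FJ, FL, FM, FN, GL, GM, GN, JL, JM, JN
  2-simplices (20): ABM, ABN, AFL, AFM, AJL, AJN, BDE, BDN, BEL, BGL, BGM, DEG, DGN, EGM, EJL, EJM, FGL, FGN, FJM, FJN

giving chain groups C_0 ≅ Z^10, C_1 ≅ Z^30, C_2 ≅ Z^20.

∂_1: C_1 → C_0 sends each edge [p,q] (with p < q) to q − p.
The 10×30 boundary matrix has rank 9 and Smith normal form diag(1,1,1,1,1,1,1,1,1).

The boundary map ∂_2: C_2 → C_1 sends each 2-simplex [p,q,r] to [q,r] − [p,r] + [p,q]. For instance
  ∂FGN = GN − FN + FG,
  ∂BGL = GL − BL + BG.
As a 30×20 matrix over Z this has rank 20, with invariant factors (1,1,1,1,1,1,1,1,1,1,1,1,1,1,1,1,1,1,1,2).

From H_k ≅ ker(∂_k) / im(∂_{k+1}) we obtain:

  H_2: rank ker ∂_2 − rank ∂_3 = (20 − 20) − 0 = 0, and there is no ∂_3, so H_2 ≅ 0.

(K is a triangulation of the Klein bottle.)

H_2 ≅ 0.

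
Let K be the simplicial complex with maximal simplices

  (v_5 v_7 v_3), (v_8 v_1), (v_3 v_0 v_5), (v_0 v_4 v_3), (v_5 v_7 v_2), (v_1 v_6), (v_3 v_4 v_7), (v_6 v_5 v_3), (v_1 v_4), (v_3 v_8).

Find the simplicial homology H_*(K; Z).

Order the vertices as v_0 < v_1 < v_2 < v_3 < v_4 < v_5 < v_6 < v_7 < v_8. Listing each simplex with vertices in this order, K has dimension 2 with simplices:

  0-simplices (9): [v_0], [v_1], [v_2], [v_3], [v_4], [v_5], [v_6], [v_7], [v_8]
  1-simplices (16): (16 of them)
  2-simplices (6): [v_0,v_3,v_4], [v_0,v_3,v_5], [v_2,v_5,v_7], [v_3,v_4,v_7], [v_3,v_5,v_6], [v_3,v_5,v_7]

giving chain groups C_0 ≅ Z^9, C_1 ≅ Z^16, C_2 ≅ Z^6.

The boundary map ∂_1: C_1 → C_0 is given by ∂[p,q] = [q] − [p]. For instance
  ∂[v_4,v_7] = [v_7] − [v_4].
The resulting 9×16 matrix has rank 8, and its Smith normal form has invariant factors (1,1,1,1,1,1,1,1).

∂_2: C_2 → C_1 sends each 2-simplex [p,q,r] to [q,r] − [p,r] + [p,q]. For instance
  ∂[v_0,v_3,v_4] = [v_3,v_4] − [v_0,v_4] + [v_0,v_3],
  ∂[v_3,v_5,v_7] = [v_5,v_7] − [v_3,v_7] + [v_3,v_5].
The resulting 16×6 matrix has rank 6, and its Smith normal form has invariant factors (1,1,1,1,1,1).

Reading off H_k = ker ∂_k / im ∂_{k+1}:

  H_0: rank C_0 − rank ∂_1 = 9 − 8 = 1, and the invariant factors of ∂_1 are all 1, so H_0 ≅ Z.
  H_1: rank ker ∂_1 − rank ∂_2 = (16 − 8) − 6 = 2, and the invariant factors of ∂_2 are all 1, so H_1 ≅ Z^2.
  H_2: rank ker ∂_2 − rank ∂_3 = (6 − 6) − 0 = 0, and there is no ∂_3, so H_2 ≅ 0.

H_0 ≅ Z,  H_1 ≅ Z^2,  H_2 = 0.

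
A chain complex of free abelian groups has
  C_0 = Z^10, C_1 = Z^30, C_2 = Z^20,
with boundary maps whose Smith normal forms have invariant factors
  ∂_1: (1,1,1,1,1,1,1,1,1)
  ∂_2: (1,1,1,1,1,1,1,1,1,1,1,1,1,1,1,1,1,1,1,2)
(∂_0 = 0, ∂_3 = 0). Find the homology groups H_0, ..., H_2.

H_0: b_0 = 10 − 0 − 9 = 1; torsion from ∂_1 factors > 1: none. So H_0 ≅ Z.
H_1: b_1 = 30 − 9 − 20 = 1; torsion from ∂_2 factors > 1: [2]. So H_1 ≅ Z ⊕ Z_2.
H_2: b_2 = 20 − 20 − 0 = 0; torsion from ∂_3 factors > 1: none. So H_2 ≅ 0.

H_0 ≅ Z,  H_1 ≅ Z ⊕ Z_2,  H_2 = 0.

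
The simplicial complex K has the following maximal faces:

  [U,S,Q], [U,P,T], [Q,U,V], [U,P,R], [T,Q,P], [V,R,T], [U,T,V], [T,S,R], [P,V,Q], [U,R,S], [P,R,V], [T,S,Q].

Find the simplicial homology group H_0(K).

H_0 ≅ Z.

Fix the vertex order P < Q < R < S < T < U < V and write every simplex with vertices in increasing order. Then dim K = 2 and the simplices of K are:

  0-simplices (7): P, Q, R, S, T, U, V
  1-simplices (18): PQ, PR, PT, PU, PV, QS, QT, QU, QV, RS, RT, RU, RV, ST, SU, TU, TV, UV
  2-simplices (12): PQT, PQV, PRU, PRV, PTU, QST, QSU, QUV, RST, RSU, RTV, TUV

so the chain groups are C_0 ≅ Z^7, C_1 ≅ Z^18, C_2 ≅ Z^12.

The boundary map ∂_1: C_1 → C_0 is given by ∂[p,q] = [q] − [p].
The 7×18 boundary matrix has rank 6 and Smith normal form diag(1,1,1,1,1,1).

Boundary ∂_2: C_2 → C_1 acts by ∂[p,q,r] = [q,r] − [p,r] + [p,q]. For instance
  ∂RTV = TV − RV + RT,
  ∂QST = ST − QT + QS.
This gives a 18×12 integer matrix of rank 12; reducing to Smith normal form yields diagonal entries (1,1,1,1,1,1,1,1,1,1,1,2).

Computing H_k = (kernel of ∂_k) / (image of ∂_{k+1}):

  H_0: rank C_0 − rank ∂_1 = 7 − 6 = 1, and the invariant factors of ∂_1 are all 1, so H_0 = Z.

(K is a triangulation of the real projective plane RP^2.)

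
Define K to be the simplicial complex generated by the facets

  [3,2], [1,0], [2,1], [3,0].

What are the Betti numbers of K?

Fix the vertex order 0 < 1 < 2 < 3 and write every simplex with vertices in increasing order. Then dim K = 1 and the simplices of K are:

  0-simplices (4): [0], [1], [2], [3]
  1-simplices (4): [0,1], [0,3], [1,2], [2,3]

Hence C_0 ≅ Z^4, C_1 ≅ Z^4.

The boundary map ∂_1: C_1 → C_0 sends each edge [p,q] (with p < q) to q − p.
As a 4×4 matrix over Z this has rank 3, with invariant factors (1,1,1).

Now H_k = ker ∂_k / im ∂_{k+1}, so:

  H_0: rank C_0 − rank ∂_1 = 4 − 3 = 1, and the invariant factors of ∂_1 are all 1, so H_0 = Z.
  H_1: rank ker ∂_1 − rank ∂_2 = (4 − 3) − 0 = 1, and there is no ∂_2, so H_1 = Z.

Hence the Betti numbers are b_0 = 1, b_1 = 1.

b_0 = 1, b_1 = 1.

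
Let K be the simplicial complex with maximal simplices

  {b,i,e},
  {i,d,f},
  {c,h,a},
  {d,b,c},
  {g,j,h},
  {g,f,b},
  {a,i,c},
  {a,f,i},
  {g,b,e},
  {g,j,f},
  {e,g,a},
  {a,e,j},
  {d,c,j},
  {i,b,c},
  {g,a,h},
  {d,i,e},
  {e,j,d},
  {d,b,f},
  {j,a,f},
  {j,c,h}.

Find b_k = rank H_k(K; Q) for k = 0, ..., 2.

b_0 = 1, b_1 = 1, b_2 = 0.

Take the total order a < b < c < d < e < f < g < h < i < j on the vertex set. Then K (dimension 2) consists of the simplices:

  0-simplices (10): a, b, c, d, e, f, g, h, i, j
  1-simplices (30): ac, ae, af, ag, ah, ai, aj, bc, bd, be, bf, bg, bi, cd, ch, ci, cj, de, df, di, dj, eg, ei, ej, fg, fi, fj, gh, gj, hj
  2-simplices (20): ach, aci, aeg, aej, afi, afj, agh, bcd, bci, bdf, beg, bei, bfg, cdj, chj, dei, dej, dfi, fgj, ghj

so the chain groups are C_0 ≅ Z^10, C_1 ≅ Z^30, C_2 ≅ Z^20.

∂_1: C_1 → C_0 is given by ∂[p,q] = [q] − [p]. For instance
  ∂de = e − d.
As a 10×30 matrix over Z this has rank 9, with invariant factors (1,1,1,1,1,1,1,1,1).

Boundary ∂_2: C_2 → C_1 maps a triangle to the signed sum of its edges. For instance
  ∂fgj = gj − fj + fg,
  ∂bei = ei − bi + be.
As a 30×20 matrix over Z this has rank 20, with invariant factors (1,1,1,1,1,1,1,1,1,1,1,1,1,1,1,1,1,1,1,2).

Computing H_k = (kernel of ∂_k) / (image of ∂_{k+1}):

  H_0: rank C_0 − rank ∂_1 = 10 − 9 = 1, and the invariant factors of ∂_1 are all 1, so H_0 = Z.
  H_1: rank ker ∂_1 − rank ∂_2 = (30 − 9) − 20 = 1, and ∂_2 has invariant factor 2 > 1, so H_1 = Z ⊕ Z/2.
  H_2: rank ker ∂_2 − rank ∂_3 = (20 − 20) − 0 = 0, and there is no ∂_3, so H_2 = 0.

Hence the Betti numbers are b_0 = 1, b_1 = 1, b_2 = 0.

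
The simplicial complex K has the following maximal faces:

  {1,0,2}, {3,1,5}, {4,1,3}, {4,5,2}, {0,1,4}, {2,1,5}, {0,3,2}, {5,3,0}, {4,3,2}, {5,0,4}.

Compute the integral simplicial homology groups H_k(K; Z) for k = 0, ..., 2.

H_0 ≅ Z,  H_1 ≅ Z/2,  H_2 = 0.

Order the vertices as 0 < 1 < 2 < 3 < 4 < 5. Listing each simplex with vertices in this order, K has dimension 2 with simplices:

  0-simplices (6): [0], [1], [2], [3], [4], [5]
  1-simplices (15): [0,1], [0,2], [0,3], [0,4], [0,5], [1,2], [1,3], [1,4], [1,5], [2,3], [2,4], [2,5], [3,4], [3,5], [4,5]
  2-simplices (10): [0,1,2], [0,1,4], [0,2,3], [0,3,5], [0,4,5], [1,2,5], [1,3,4], [1,3,5], [2,3,4], [2,4,5]

giving chain groups C_0 ≅ Z^6, C_1 ≅ Z^15, C_2 ≅ Z^10.

∂_1: C_1 → C_0 is given by ∂[p,q] = [q] − [p]. For instance
  ∂[0,2] = [2] − [0].
This gives a 6×15 integer matrix of rank 5; reducing to Smith normal form yields diagonal entries (1,1,1,1,1).

Boundary ∂_2: C_2 → C_1 acts by ∂[p,q,r] = [q,r] − [p,r] + [p,q]. For instance
  ∂[1,3,5] = [3,5] − [1,5] + [1,3],
  ∂[0,1,4] = [1,4] − [0,4] + [0,1].
This gives a 15×10 integer matrix of rank 10; reducing to Smith normal form yields diagonal entries (1,1,1,1,1,1,1,1,1,2).

Computing H_k = (kernel of ∂_k) / (image of ∂_{k+1}):

  H_0: rank C_0 − rank ∂_1 = 6 − 5 = 1, and the invariant factors of ∂_1 are all 1, so H_0 ≅ Z.
  H_1: rank ker ∂_1 − rank ∂_2 = (15 − 5) − 10 = 0, and ∂_2 has invariant factor 2 > 1, so H_1 ≅ Z/2.
  H_2: rank ker ∂_2 − rank ∂_3 = (10 − 10) − 0 = 0, and there is no ∂_3, so H_2 ≅ 0.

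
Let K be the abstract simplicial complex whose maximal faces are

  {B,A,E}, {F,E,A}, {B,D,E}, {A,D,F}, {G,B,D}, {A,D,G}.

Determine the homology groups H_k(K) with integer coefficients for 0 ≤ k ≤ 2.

H_0 = Z,  H_1 = Z,  H_2 = 0.

Take the total order A < B < D < E < F < G on the vertex set. Then K (dimension 2) consists of the simplices:

  0-simplices (6): A, B, D, E, F, G
  1-simplices (12): AB, AD, AE, AF, AG, BD, BE, BG, DE, DF, DG, EF
  2-simplices (6): ABE, ADF, ADG, AEF, BDE, BDG

so the chain groups are C_0 ≅ Z^6, C_1 ≅ Z^12, C_2 ≅ Z^6.

The boundary map ∂_1: C_1 → C_0 is given by ∂[p,q] = [q] − [p].
The 6×12 boundary matrix has rank 5 and Smith normal form diag(1,1,1,1,1).

The boundary map ∂_2: C_2 → C_1 acts by ∂[p,q,r] = [q,r] − [p,r] + [p,q]. For instance
  ∂ABE = BE − AE + AB,
  ∂ADF = DF − AF + AD.
The resulting 12×6 matrix has rank 6, and its Smith normal form has invariant factors (1,1,1,1,1,1).

Computing H_k = (kernel of ∂_k) / (image of ∂_{k+1}):

  H_0: rank C_0 − rank ∂_1 = 6 − 5 = 1, and the invariant factors of ∂_1 are all 1, so H_0 = Z.
  H_1: rank ker ∂_1 − rank ∂_2 = (12 − 5) − 6 = 1, and the invariant factors of ∂_2 are all 1, so H_1 = Z.
  H_2: rank ker ∂_2 − rank ∂_3 = (6 − 6) − 0 = 0, and there is no ∂_3, so H_2 = 0.

As a check, the Euler characteristic is 6 − 12 + 6 = 0, which agrees with 1 − 1 + 0 = 0.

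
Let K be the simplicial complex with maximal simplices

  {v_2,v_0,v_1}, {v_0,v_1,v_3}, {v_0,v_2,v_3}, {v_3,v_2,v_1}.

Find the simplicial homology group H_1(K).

Fix the vertex order v_0 < v_1 < v_2 < v_3 and write every simplex with vertices in increasing order. Then dim K = 2 and the simplices of K are:

  0-simplices (4): [v_0], [v_1], [v_2], [v_3]
  1-simplices (6): [v_0,v_1], [v_0,v_2], [v_0,v_3], [v_1,v_2], [v_1,v_3], [v_2,v_3]
  2-simplices (4): [v_0,v_1,v_2], [v_0,v_1,v_3], [v_0,v_2,v_3], [v_1,v_2,v_3]

Hence C_0 ≅ Z^4, C_1 ≅ Z^6, C_2 ≅ Z^4.

Boundary ∂_1: C_1 → C_0 sends each edge [p,q] (with p < q) to q − p. For instance
  ∂[v_2,v_3] = [v_3] − [v_2].
The 4×6 boundary matrix has rank 3 and Smith normal form diag(1,1,1).

∂_2: C_2 → C_1 maps a triangle to the signed sum of its edges. For instance
  ∂[v_0,v_2,v_3] = [v_2,v_3] − [v_0,v_3] + [v_0,v_2],
  ∂[v_1,v_2,v_3] = [v_2,v_3] − [v_1,v_3] + [v_1,v_2].
This gives a 6×4 integer matrix of rank 3; reducing to Smith normal form yields diagonal entries (1,1,1).

Computing H_k = (kernel of ∂_k) / (image of ∂_{k+1}):

  H_1: rank ker ∂_1 − rank ∂_2 = (6 − 3) − 3 = 0, and the invariant factors of ∂_2 are all 1, so H_1 ≅ 0.

H_1 ≅ 0.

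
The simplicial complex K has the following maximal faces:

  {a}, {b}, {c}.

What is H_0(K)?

H_0 ≅ Z^3.

We work with the vertex ordering a < b < c. The simplices of K, each written with vertices in increasing order, are:

  0-simplices (3): a, b, c

giving chain groups C_0 ≅ Z^3.

Reading off H_k = ker ∂_k / im ∂_{k+1}:

  H_0: rank C_0 − rank ∂_1 = 3 − 0 = 3, and there is no ∂_1, so H_0 ≅ Z^3.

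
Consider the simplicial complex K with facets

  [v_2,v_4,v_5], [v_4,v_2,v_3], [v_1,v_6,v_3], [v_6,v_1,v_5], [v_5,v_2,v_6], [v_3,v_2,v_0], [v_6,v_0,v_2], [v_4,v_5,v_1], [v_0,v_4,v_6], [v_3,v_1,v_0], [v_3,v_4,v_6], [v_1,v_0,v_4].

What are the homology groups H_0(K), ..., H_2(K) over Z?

H_0 = Z,  H_1 = Z/2Z,  H_2 = 0.

We work with the vertex ordering v_0 < v_1 < v_2 < v_3 < v_4 < v_5 < v_6. The simplices of K, each written with vertices in increasing order, are:

  0-simplices (7): [v_0], [v_1], [v_2], [v_3], [v_4], [v_5], [v_6]
  1-simplices (18): (18 of them)
  2-simplices (12): (12 of them)

so the chain groups are C_0 ≅ Z^7, C_1 ≅ Z^18, C_2 ≅ Z^12.

The boundary map ∂_1: C_1 → C_0 sends each edge [p,q] (with p < q) to q − p.
This gives a 7×18 integer matrix of rank 6; reducing to Smith normal form yields diagonal entries (1,1,1,1,1,1).

The boundary map ∂_2: C_2 → C_1 sends each 2-simplex [p,q,r] to [q,r] − [p,r] + [p,q]. For instance
  ∂[v_1,v_5,v_6] = [v_5,v_6] − [v_1,v_6] + [v_1,v_5],
  ∂[v_0,v_4,v_6] = [v_4,v_6] − [v_0,v_6] + [v_0,v_4].
The 18×12 boundary matrix has rank 12 and Smith normal form diag(1,1,1,1,1,1,1,1,1,1,1,2).

Reading off H_k = ker ∂_k / im ∂_{k+1}:

  H_0: rank C_0 − rank ∂_1 = 7 − 6 = 1, and the invariant factors of ∂_1 are all 1, so H_0 ≅ Z.
  H_1: rank ker ∂_1 − rank ∂_2 = (18 − 6) − 12 = 0, and ∂_2 has invariant factor 2 > 1, so H_1 ≅ Z/2Z.
  H_2: rank ker ∂_2 − rank ∂_3 = (12 − 12) − 0 = 0, and there is no ∂_3, so H_2 ≅ 0.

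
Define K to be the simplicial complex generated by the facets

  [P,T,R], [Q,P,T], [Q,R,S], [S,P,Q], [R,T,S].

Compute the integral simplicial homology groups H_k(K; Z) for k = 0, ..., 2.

H_0 ≅ Z,  H_1 ≅ Z,  H_2 = 0.

Fix the vertex order P < Q < R < S < T and write every simplex with vertices in increasing order. Then dim K = 2 and the simplices of K are:

  0-simplices (5): P, Q, R, S, T
  1-simplices (10): PQ, PR, PS, PT, QR, QS, QT, RS, RT, ST
  2-simplices (5): PQS, PQT, PRT, QRS, RST

so the chain groups are C_0 ≅ Z^5, C_1 ≅ Z^10, C_2 ≅ Z^5.

∂_1: C_1 → C_0 sends each edge [p,q] (with p < q) to q − p.
As a 5×10 matrix over Z this has rank 4, with invariant factors (1,1,1,1).

The boundary map ∂_2: C_2 → C_1 maps a triangle to the signed sum of its edges. For instance
  ∂PQS = QS − PS + PQ,
  ∂QRS = RS − QS + QR.
As a 10×5 matrix over Z this has rank 5, with invariant factors (1,1,1,1,1).

Computing H_k = (kernel of ∂_k) / (image of ∂_{k+1}):

  H_0: rank C_0 − rank ∂_1 = 5 − 4 = 1, and the invariant factors of ∂_1 are all 1, so H_0 ≅ Z.
  H_1: rank ker ∂_1 − rank ∂_2 = (10 − 4) − 5 = 1, and the invariant factors of ∂_2 are all 1, so H_1 ≅ Z.
  H_2: rank ker ∂_2 − rank ∂_3 = (5 − 5) − 0 = 0, and there is no ∂_3, so H_2 ≅ 0.

(K is a triangulation of the Möbius band.)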